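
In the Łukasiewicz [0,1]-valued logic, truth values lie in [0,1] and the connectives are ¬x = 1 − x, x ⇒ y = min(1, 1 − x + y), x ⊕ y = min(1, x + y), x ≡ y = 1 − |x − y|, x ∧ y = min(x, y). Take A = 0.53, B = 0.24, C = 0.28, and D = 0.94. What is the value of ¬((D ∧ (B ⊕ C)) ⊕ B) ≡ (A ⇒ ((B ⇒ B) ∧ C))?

B ⊕ C = min(1, 0.24 + 0.28) = min(1, 0.52) = 0.52
D ∧ (B ⊕ C) = min(0.94, 0.52) = 0.52
(D ∧ (B ⊕ C)) ⊕ B = min(1, 0.52 + 0.24) = min(1, 0.76) = 0.76
¬((D ∧ (B ⊕ C)) ⊕ B) = 1 − 0.76 = 0.24
B ⇒ B = min(1, 1 − 0.24 + 0.24) = min(1, 1.00) = 1.00
(B ⇒ B) ∧ C = min(1.00, 0.28) = 0.28
A ⇒ ((B ⇒ B) ∧ C) = min(1, 1 − 0.53 + 0.28) = min(1, 0.75) = 0.75
¬((D ∧ (B ⊕ C)) ⊕ B) ≡ (A ⇒ ((B ⇒ B) ∧ C)) = 1 − |0.24 − 0.75| = 1 − 0.51 = 0.49

0.49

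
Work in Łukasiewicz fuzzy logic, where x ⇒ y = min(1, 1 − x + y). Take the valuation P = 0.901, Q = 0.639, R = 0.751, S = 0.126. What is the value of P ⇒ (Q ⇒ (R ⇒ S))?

0.835

R ⇒ S = min(1, 1 − 0.751 + 0.126) = min(1, 0.375) = 0.375
Q ⇒ (R ⇒ S) = min(1, 1 − 0.639 + 0.375) = min(1, 0.736) = 0.736
P ⇒ (Q ⇒ (R ⇒ S)) = min(1, 1 − 0.901 + 0.736) = min(1, 0.835) = 0.835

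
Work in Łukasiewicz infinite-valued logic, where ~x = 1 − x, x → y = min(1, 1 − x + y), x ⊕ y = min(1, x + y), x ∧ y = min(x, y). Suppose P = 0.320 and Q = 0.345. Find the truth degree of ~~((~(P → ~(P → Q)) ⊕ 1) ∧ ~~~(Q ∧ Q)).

P → Q = min(1, 1 − 0.320 + 0.345) = min(1, 1.025) = 1.000
~(P → Q) = 1 − 1.000 = 0.000
P → ~(P → Q) = min(1, 1 − 0.320 + 0.000) = min(1, 0.680) = 0.680
~(P → ~(P → Q)) = 1 − 0.680 = 0.320
~(P → ~(P → Q)) ⊕ 1 = min(1, 0.320 + 1.000) = min(1, 1.320) = 1.000
Q ∧ Q = min(0.345, 0.345) = 0.345
~(Q ∧ Q) = 1 − 0.345 = 0.655
~~(Q ∧ Q) = 1 − 0.655 = 0.345
~~~(Q ∧ Q) = 1 − 0.345 = 0.655
(~(P → ~(P → Q)) ⊕ 1) ∧ ~~~(Q ∧ Q) = min(1.000, 0.655) = 0.655
~((~(P → ~(P → Q)) ⊕ 1) ∧ ~~~(Q ∧ Q)) = 1 − 0.655 = 0.345
~~((~(P → ~(P → Q)) ⊕ 1) ∧ ~~~(Q ∧ Q)) = 1 − 0.345 = 0.655

0.655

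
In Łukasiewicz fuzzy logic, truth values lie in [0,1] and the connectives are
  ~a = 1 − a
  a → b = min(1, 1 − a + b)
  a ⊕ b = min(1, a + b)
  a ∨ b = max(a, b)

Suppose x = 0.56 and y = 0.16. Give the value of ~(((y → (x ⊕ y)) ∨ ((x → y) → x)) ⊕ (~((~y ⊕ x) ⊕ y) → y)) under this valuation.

0.00

x ⊕ y = min(1, 0.56 + 0.16) = min(1, 0.72) = 0.72
y → (x ⊕ y) = min(1, 1 − 0.16 + 0.72) = min(1, 1.56) = 1.00
x → y = min(1, 1 − 0.56 + 0.16) = min(1, 0.60) = 0.60
(x → y) → x = min(1, 1 − 0.60 + 0.56) = min(1, 0.96) = 0.96
(y → (x ⊕ y)) ∨ ((x → y) → x) = max(1.00, 0.96) = 1.00
~y = 1 − 0.16 = 0.84
~y ⊕ x = min(1, 0.84 + 0.56) = min(1, 1.40) = 1.00
(~y ⊕ x) ⊕ y = min(1, 1.00 + 0.16) = min(1, 1.16) = 1.00
~((~y ⊕ x) ⊕ y) = 1 − 1.00 = 0.00
~((~y ⊕ x) ⊕ y) → y = min(1, 1 − 0.00 + 0.16) = min(1, 1.16) = 1.00
((y → (x ⊕ y)) ∨ ((x → y) → x)) ⊕ (~((~y ⊕ x) ⊕ y) → y) = min(1, 1.00 + 1.00) = min(1, 2.00) = 1.00
~(((y → (x ⊕ y)) ∨ ((x → y) → x)) ⊕ (~((~y ⊕ x) ⊕ y) → y)) = 1 − 1.00 = 0.00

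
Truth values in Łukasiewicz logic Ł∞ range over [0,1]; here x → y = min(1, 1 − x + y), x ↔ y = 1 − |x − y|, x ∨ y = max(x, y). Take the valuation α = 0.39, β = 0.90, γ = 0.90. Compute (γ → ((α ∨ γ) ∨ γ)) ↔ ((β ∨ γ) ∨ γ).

0.90

α ∨ γ = max(0.39, 0.90) = 0.90
(α ∨ γ) ∨ γ = max(0.90, 0.90) = 0.90
γ → ((α ∨ γ) ∨ γ) = min(1, 1 − 0.90 + 0.90) = min(1, 1.00) = 1.00
β ∨ γ = max(0.90, 0.90) = 0.90
(β ∨ γ) ∨ γ = max(0.90, 0.90) = 0.90
(γ → ((α ∨ γ) ∨ γ)) ↔ ((β ∨ γ) ∨ γ) = 1 − |1.00 − 0.90| = 1 − 0.10 = 0.90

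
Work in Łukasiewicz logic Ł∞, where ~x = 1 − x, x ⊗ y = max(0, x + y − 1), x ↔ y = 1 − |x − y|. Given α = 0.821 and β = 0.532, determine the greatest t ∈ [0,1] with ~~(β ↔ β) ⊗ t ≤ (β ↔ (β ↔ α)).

β ↔ β = 1 − |0.532 − 0.532| = 1 − 0.000 = 1.000
~(β ↔ β) = 1 − 1.000 = 0.000
~~(β ↔ β) = 1 − 0.000 = 1.000
So the left factor is ~~(β ↔ β) = 1.000.
β ↔ α = 1 − |0.532 − 0.821| = 1 − 0.289 = 0.711
β ↔ (β ↔ α) = 1 − |0.532 − 0.711| = 1 − 0.179 = 0.821
So the right-hand bound is β ↔ (β ↔ α) = 0.821.
The residuum of the Łukasiewicz t-norm gives the supremum: min(1, 1 − 1.000 + 0.821).
1 − 1.000 + 0.821 = 0.821, so t = min(1, 0.821) = 0.821.
Check: 1.000 ⊗ 0.821 = max(0, 0.821) = 0.821 ≤ 0.821.

0.821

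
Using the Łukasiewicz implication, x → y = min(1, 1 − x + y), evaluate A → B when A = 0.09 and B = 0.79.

A → B = min(1, 1 − 0.09 + 0.79) = min(1, 1.70) = 1.00
For comparison, the Gödel implication (1 if x ≤ y else y) would give 1.00.

1.00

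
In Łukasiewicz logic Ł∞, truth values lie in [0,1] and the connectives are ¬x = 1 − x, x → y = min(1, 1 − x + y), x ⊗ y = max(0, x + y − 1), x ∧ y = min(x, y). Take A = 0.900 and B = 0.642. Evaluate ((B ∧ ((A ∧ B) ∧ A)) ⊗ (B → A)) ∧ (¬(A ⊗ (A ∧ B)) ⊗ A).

A ∧ B = min(0.900, 0.642) = 0.642
(A ∧ B) ∧ A = min(0.642, 0.900) = 0.642
B ∧ ((A ∧ B) ∧ A) = min(0.642, 0.642) = 0.642
B → A = min(1, 1 − 0.642 + 0.900) = min(1, 1.258) = 1.000
(B ∧ ((A ∧ B) ∧ A)) ⊗ (B → A) = max(0, 0.642 + 1.000 − 1) = max(0, 0.642) = 0.642
A ⊗ (A ∧ B) = max(0, 0.900 + 0.642 − 1) = max(0, 0.542) = 0.542
¬(A ⊗ (A ∧ B)) = 1 − 0.542 = 0.458
¬(A ⊗ (A ∧ B)) ⊗ A = max(0, 0.458 + 0.900 − 1) = max(0, 0.358) = 0.358
((B ∧ ((A ∧ B) ∧ A)) ⊗ (B → A)) ∧ (¬(A ⊗ (A ∧ B)) ⊗ A) = min(0.642, 0.358) = 0.358

0.358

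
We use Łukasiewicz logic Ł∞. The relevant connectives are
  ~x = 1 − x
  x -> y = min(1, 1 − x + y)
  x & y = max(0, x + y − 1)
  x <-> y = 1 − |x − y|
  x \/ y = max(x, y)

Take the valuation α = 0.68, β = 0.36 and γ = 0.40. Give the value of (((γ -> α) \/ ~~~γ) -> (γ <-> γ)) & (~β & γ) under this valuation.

0.04

γ -> α = min(1, 1 − 0.40 + 0.68) = min(1, 1.28) = 1.00
~γ = 1 − 0.40 = 0.60
~~γ = 1 − 0.60 = 0.40
~~~γ = 1 − 0.40 = 0.60
(γ -> α) \/ ~~~γ = max(1.00, 0.60) = 1.00
γ <-> γ = 1 − |0.40 − 0.40| = 1 − 0.00 = 1.00
((γ -> α) \/ ~~~γ) -> (γ <-> γ) = min(1, 1 − 1.00 + 1.00) = min(1, 1.00) = 1.00
~β = 1 − 0.36 = 0.64
~β & γ = max(0, 0.64 + 0.40 − 1) = max(0, 0.04) = 0.04
(((γ -> α) \/ ~~~γ) -> (γ <-> γ)) & (~β & γ) = max(0, 1.00 + 0.04 − 1) = max(0, 0.04) = 0.04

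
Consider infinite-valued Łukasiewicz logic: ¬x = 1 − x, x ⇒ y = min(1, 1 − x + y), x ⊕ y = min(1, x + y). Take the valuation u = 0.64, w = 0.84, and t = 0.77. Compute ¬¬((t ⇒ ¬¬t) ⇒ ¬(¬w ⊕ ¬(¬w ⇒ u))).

¬t = 1 − 0.77 = 0.23
¬¬t = 1 − 0.23 = 0.77
t ⇒ ¬¬t = min(1, 1 − 0.77 + 0.77) = min(1, 1.00) = 1.00
¬w = 1 − 0.84 = 0.16
¬w ⇒ u = min(1, 1 − 0.16 + 0.64) = min(1, 1.48) = 1.00
¬(¬w ⇒ u) = 1 − 1.00 = 0.00
¬w ⊕ ¬(¬w ⇒ u) = min(1, 0.16 + 0.00) = min(1, 0.16) = 0.16
¬(¬w ⊕ ¬(¬w ⇒ u)) = 1 − 0.16 = 0.84
(t ⇒ ¬¬t) ⇒ ¬(¬w ⊕ ¬(¬w ⇒ u)) = min(1, 1 − 1.00 + 0.84) = min(1, 0.84) = 0.84
¬((t ⇒ ¬¬t) ⇒ ¬(¬w ⊕ ¬(¬w ⇒ u))) = 1 − 0.84 = 0.16
¬¬((t ⇒ ¬¬t) ⇒ ¬(¬w ⊕ ¬(¬w ⇒ u))) = 1 − 0.16 = 0.84

0.84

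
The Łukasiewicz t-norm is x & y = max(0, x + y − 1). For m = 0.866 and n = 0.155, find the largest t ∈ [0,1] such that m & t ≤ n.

0.289

The residuum of the Łukasiewicz t-norm gives the supremum: min(1, 1 − 0.866 + 0.155).
1 − 0.866 + 0.155 = 0.289, so t = min(1, 0.289) = 0.289.
Check: 0.866 & 0.289 = max(0, 0.155) = 0.155 ≤ 0.155.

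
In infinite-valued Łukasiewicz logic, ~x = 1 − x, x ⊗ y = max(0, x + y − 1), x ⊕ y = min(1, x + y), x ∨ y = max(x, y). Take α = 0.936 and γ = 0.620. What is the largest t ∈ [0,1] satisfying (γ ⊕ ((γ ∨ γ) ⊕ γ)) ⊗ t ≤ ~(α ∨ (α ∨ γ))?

γ ∨ γ = max(0.620, 0.620) = 0.620
(γ ∨ γ) ⊕ γ = min(1, 0.620 + 0.620) = min(1, 1.240) = 1.000
γ ⊕ ((γ ∨ γ) ⊕ γ) = min(1, 0.620 + 1.000) = min(1, 1.620) = 1.000
So the left factor is γ ⊕ ((γ ∨ γ) ⊕ γ) = 1.000.
α ∨ γ = max(0.936, 0.620) = 0.936
α ∨ (α ∨ γ) = max(0.936, 0.936) = 0.936
~(α ∨ (α ∨ γ)) = 1 − 0.936 = 0.064
So the right-hand bound is ~(α ∨ (α ∨ γ)) = 0.064.
The residuum of the Łukasiewicz t-norm gives the supremum: min(1, 1 − 1.000 + 0.064).
1 − 1.000 + 0.064 = 0.064, so t = min(1, 0.064) = 0.064.
Check: 1.000 ⊗ 0.064 = max(0, 0.064) = 0.064 ≤ 0.064.

0.064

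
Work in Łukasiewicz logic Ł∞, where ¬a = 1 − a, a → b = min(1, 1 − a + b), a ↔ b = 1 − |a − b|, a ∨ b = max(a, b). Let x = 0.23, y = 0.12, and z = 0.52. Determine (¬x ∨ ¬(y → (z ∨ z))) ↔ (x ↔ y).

0.88

¬x = 1 − 0.23 = 0.77
z ∨ z = max(0.52, 0.52) = 0.52
y → (z ∨ z) = min(1, 1 − 0.12 + 0.52) = min(1, 1.40) = 1.00
¬(y → (z ∨ z)) = 1 − 1.00 = 0.00
¬x ∨ ¬(y → (z ∨ z)) = max(0.77, 0.00) = 0.77
x ↔ y = 1 − |0.23 − 0.12| = 1 − 0.11 = 0.89
(¬x ∨ ¬(y → (z ∨ z))) ↔ (x ↔ y) = 1 − |0.77 − 0.89| = 1 − 0.12 = 0.88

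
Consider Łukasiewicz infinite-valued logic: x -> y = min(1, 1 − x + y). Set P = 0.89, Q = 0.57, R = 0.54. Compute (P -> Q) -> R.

P -> Q = min(1, 1 − 0.89 + 0.57) = min(1, 0.68) = 0.68
(P -> Q) -> R = min(1, 1 − 0.68 + 0.54) = min(1, 0.86) = 0.86

0.86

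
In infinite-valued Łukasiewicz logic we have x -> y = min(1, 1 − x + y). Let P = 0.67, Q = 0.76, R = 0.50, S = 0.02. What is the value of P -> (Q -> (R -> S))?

1.00

R -> S = min(1, 1 − 0.50 + 0.02) = min(1, 0.52) = 0.52
Q -> (R -> S) = min(1, 1 − 0.76 + 0.52) = min(1, 0.76) = 0.76
P -> (Q -> (R -> S)) = min(1, 1 − 0.67 + 0.76) = min(1, 1.09) = 1.00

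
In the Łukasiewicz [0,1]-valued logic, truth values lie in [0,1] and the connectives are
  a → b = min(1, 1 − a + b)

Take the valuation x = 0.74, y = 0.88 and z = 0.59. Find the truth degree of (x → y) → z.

0.59

x → y = min(1, 1 − 0.74 + 0.88) = min(1, 1.14) = 1.00
(x → y) → z = min(1, 1 − 1.00 + 0.59) = min(1, 0.59) = 0.59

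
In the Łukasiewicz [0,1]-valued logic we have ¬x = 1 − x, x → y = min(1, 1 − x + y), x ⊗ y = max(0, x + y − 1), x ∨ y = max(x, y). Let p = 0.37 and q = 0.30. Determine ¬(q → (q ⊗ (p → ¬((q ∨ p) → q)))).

0.30

q ∨ p = max(0.30, 0.37) = 0.37
(q ∨ p) → q = min(1, 1 − 0.37 + 0.30) = min(1, 0.93) = 0.93
¬((q ∨ p) → q) = 1 − 0.93 = 0.07
p → ¬((q ∨ p) → q) = min(1, 1 − 0.37 + 0.07) = min(1, 0.70) = 0.70
q ⊗ (p → ¬((q ∨ p) → q)) = max(0, 0.30 + 0.70 − 1) = max(0, 0.00) = 0.00
q → (q ⊗ (p → ¬((q ∨ p) → q))) = min(1, 1 − 0.30 + 0.00) = min(1, 0.70) = 0.70
¬(q → (q ⊗ (p → ¬((q ∨ p) → q)))) = 1 − 0.70 = 0.30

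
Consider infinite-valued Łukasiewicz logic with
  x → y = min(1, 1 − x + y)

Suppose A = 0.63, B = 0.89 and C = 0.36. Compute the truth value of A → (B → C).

0.84

B → C = min(1, 1 − 0.89 + 0.36) = min(1, 0.47) = 0.47
A → (B → C) = min(1, 1 − 0.63 + 0.47) = min(1, 0.84) = 0.84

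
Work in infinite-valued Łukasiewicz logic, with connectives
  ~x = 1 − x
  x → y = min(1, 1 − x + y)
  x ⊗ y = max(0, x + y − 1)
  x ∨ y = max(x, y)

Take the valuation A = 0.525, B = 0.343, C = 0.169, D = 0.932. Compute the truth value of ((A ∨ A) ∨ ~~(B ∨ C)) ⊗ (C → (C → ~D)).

A ∨ A = max(0.525, 0.525) = 0.525
B ∨ C = max(0.343, 0.169) = 0.343
~(B ∨ C) = 1 − 0.343 = 0.657
~~(B ∨ C) = 1 − 0.657 = 0.343
(A ∨ A) ∨ ~~(B ∨ C) = max(0.525, 0.343) = 0.525
~D = 1 − 0.932 = 0.068
C → ~D = min(1, 1 − 0.169 + 0.068) = min(1, 0.899) = 0.899
C → (C → ~D) = min(1, 1 − 0.169 + 0.899) = min(1, 1.730) = 1.000
((A ∨ A) ∨ ~~(B ∨ C)) ⊗ (C → (C → ~D)) = max(0, 0.525 + 1.000 − 1) = max(0, 0.525) = 0.525

0.525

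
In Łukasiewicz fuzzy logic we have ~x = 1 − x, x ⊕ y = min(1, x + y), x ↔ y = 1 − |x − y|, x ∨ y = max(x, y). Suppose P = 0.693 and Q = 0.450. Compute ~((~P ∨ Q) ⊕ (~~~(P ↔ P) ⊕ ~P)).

0.243

~P = 1 − 0.693 = 0.307
~P ∨ Q = max(0.307, 0.450) = 0.450
P ↔ P = 1 − |0.693 − 0.693| = 1 − 0.000 = 1.000
~(P ↔ P) = 1 − 1.000 = 0.000
~~(P ↔ P) = 1 − 0.000 = 1.000
~~~(P ↔ P) = 1 − 1.000 = 0.000
~~~(P ↔ P) ⊕ ~P = min(1, 0.000 + 0.307) = min(1, 0.307) = 0.307
(~P ∨ Q) ⊕ (~~~(P ↔ P) ⊕ ~P) = min(1, 0.450 + 0.307) = min(1, 0.757) = 0.757
~((~P ∨ Q) ⊕ (~~~(P ↔ P) ⊕ ~P)) = 1 − 0.757 = 0.243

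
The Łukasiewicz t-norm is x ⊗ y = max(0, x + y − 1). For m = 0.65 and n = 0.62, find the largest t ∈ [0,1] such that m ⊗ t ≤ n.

0.97

The residuum of the Łukasiewicz t-norm gives the supremum: min(1, 1 − 0.65 + 0.62).
1 − 0.65 + 0.62 = 0.97, so t = min(1, 0.97) = 0.97.
Check: 0.65 ⊗ 0.97 = max(0, 0.62) = 0.62 ≤ 0.62.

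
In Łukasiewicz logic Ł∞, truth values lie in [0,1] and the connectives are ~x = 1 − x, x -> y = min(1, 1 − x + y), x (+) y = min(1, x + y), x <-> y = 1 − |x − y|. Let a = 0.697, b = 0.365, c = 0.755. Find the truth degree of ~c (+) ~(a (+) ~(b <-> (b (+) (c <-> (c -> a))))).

~c = 1 − 0.755 = 0.245
c -> a = min(1, 1 − 0.755 + 0.697) = min(1, 0.942) = 0.942
c <-> (c -> a) = 1 − |0.755 − 0.942| = 1 − 0.187 = 0.813
b (+) (c <-> (c -> a)) = min(1, 0.365 + 0.813) = min(1, 1.178) = 1.000
b <-> (b (+) (c <-> (c -> a))) = 1 − |0.365 − 1.000| = 1 − 0.635 = 0.365
~(b <-> (b (+) (c <-> (c -> a)))) = 1 − 0.365 = 0.635
a (+) ~(b <-> (b (+) (c <-> (c -> a)))) = min(1, 0.697 + 0.635) = min(1, 1.332) = 1.000
~(a (+) ~(b <-> (b (+) (c <-> (c -> a))))) = 1 − 1.000 = 0.000
~c (+) ~(a (+) ~(b <-> (b (+) (c <-> (c -> a))))) = min(1, 0.245 + 0.000) = min(1, 0.245) = 0.245

0.245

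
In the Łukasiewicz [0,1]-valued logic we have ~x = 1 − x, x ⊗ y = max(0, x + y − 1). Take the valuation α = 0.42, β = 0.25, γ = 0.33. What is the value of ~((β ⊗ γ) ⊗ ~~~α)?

1.00

β ⊗ γ = max(0, 0.25 + 0.33 − 1) = max(0, -0.42) = 0.00
~α = 1 − 0.42 = 0.58
~~α = 1 − 0.58 = 0.42
~~~α = 1 − 0.42 = 0.58
(β ⊗ γ) ⊗ ~~~α = max(0, 0.00 + 0.58 − 1) = max(0, -0.42) = 0.00
~((β ⊗ γ) ⊗ ~~~α) = 1 − 0.00 = 1.00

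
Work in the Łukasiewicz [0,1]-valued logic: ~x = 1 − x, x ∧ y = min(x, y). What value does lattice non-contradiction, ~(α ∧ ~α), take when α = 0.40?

0.60

~α = 1 − 0.40 = 0.60
α ∧ ~α = min(0.40, 0.60) = 0.40
~(α ∧ ~α) = 1 − 0.40 = 0.60
(The value 0.60 < 1 shows this instance is not satisfied; not a Ł∞-tautology — its value is 1 − min(a, 1−a).)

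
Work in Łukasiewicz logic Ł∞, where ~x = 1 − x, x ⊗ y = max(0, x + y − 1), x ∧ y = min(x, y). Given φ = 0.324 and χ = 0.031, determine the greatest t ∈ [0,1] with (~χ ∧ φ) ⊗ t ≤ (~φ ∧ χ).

~χ = 1 − 0.031 = 0.969
~χ ∧ φ = min(0.969, 0.324) = 0.324
So the left factor is ~χ ∧ φ = 0.324.
~φ = 1 − 0.324 = 0.676
~φ ∧ χ = min(0.676, 0.031) = 0.031
So the right-hand bound is ~φ ∧ χ = 0.031.
The residuum of the Łukasiewicz t-norm gives the supremum: min(1, 1 − 0.324 + 0.031).
1 − 0.324 + 0.031 = 0.707, so t = min(1, 0.707) = 0.707.
Check: 0.324 ⊗ 0.707 = max(0, 0.031) = 0.031 ≤ 0.031.

0.707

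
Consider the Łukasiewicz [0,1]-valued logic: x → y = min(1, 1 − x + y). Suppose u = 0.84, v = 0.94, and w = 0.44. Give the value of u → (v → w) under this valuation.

v → w = min(1, 1 − 0.94 + 0.44) = min(1, 0.50) = 0.50
u → (v → w) = min(1, 1 − 0.84 + 0.50) = min(1, 0.66) = 0.66

0.66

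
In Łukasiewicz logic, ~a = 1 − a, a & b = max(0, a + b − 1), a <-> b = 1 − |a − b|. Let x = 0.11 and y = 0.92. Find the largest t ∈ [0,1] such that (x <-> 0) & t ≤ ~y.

0.19

x <-> 0 = 1 − |0.11 − 0.00| = 1 − 0.11 = 0.89
So the left factor is x <-> 0 = 0.89.
~y = 1 − 0.92 = 0.08
So the right-hand bound is ~y = 0.08.
The residuum of the Łukasiewicz t-norm gives the supremum: min(1, 1 − 0.89 + 0.08).
1 − 0.89 + 0.08 = 0.19, so t = min(1, 0.19) = 0.19.
Check: 0.89 & 0.19 = max(0, 0.08) = 0.08 ≤ 0.08.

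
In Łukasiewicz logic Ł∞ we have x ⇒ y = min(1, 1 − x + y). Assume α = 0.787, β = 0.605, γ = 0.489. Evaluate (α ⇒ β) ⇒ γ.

0.671

α ⇒ β = min(1, 1 − 0.787 + 0.605) = min(1, 0.818) = 0.818
(α ⇒ β) ⇒ γ = min(1, 1 − 0.818 + 0.489) = min(1, 0.671) = 0.671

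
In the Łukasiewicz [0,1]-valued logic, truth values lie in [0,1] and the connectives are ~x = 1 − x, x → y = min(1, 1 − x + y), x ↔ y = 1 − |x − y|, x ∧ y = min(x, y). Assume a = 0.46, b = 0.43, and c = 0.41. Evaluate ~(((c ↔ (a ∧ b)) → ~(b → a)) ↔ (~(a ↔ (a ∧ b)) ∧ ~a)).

a ∧ b = min(0.46, 0.43) = 0.43
c ↔ (a ∧ b) = 1 − |0.41 − 0.43| = 1 − 0.02 = 0.98
b → a = min(1, 1 − 0.43 + 0.46) = min(1, 1.03) = 1.00
~(b → a) = 1 − 1.00 = 0.00
(c ↔ (a ∧ b)) → ~(b → a) = min(1, 1 − 0.98 + 0.00) = min(1, 0.02) = 0.02
a ↔ (a ∧ b) = 1 − |0.46 − 0.43| = 1 − 0.03 = 0.97
~(a ↔ (a ∧ b)) = 1 − 0.97 = 0.03
~a = 1 − 0.46 = 0.54
~(a ↔ (a ∧ b)) ∧ ~a = min(0.03, 0.54) = 0.03
((c ↔ (a ∧ b)) → ~(b → a)) ↔ (~(a ↔ (a ∧ b)) ∧ ~a) = 1 − |0.02 − 0.03| = 1 − 0.01 = 0.99
~(((c ↔ (a ∧ b)) → ~(b → a)) ↔ (~(a ↔ (a ∧ b)) ∧ ~a)) = 1 − 0.99 = 0.01

0.01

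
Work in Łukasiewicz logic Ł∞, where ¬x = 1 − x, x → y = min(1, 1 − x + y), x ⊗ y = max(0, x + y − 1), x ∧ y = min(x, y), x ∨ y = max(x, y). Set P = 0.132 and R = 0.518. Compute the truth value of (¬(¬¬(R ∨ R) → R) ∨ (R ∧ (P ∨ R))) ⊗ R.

R ∨ R = max(0.518, 0.518) = 0.518
¬(R ∨ R) = 1 − 0.518 = 0.482
¬¬(R ∨ R) = 1 − 0.482 = 0.518
¬¬(R ∨ R) → R = min(1, 1 − 0.518 + 0.518) = min(1, 1.000) = 1.000
¬(¬¬(R ∨ R) → R) = 1 − 1.000 = 0.000
P ∨ R = max(0.132, 0.518) = 0.518
R ∧ (P ∨ R) = min(0.518, 0.518) = 0.518
¬(¬¬(R ∨ R) → R) ∨ (R ∧ (P ∨ R)) = max(0.000, 0.518) = 0.518
(¬(¬¬(R ∨ R) → R) ∨ (R ∧ (P ∨ R))) ⊗ R = max(0, 0.518 + 0.518 − 1) = max(0, 0.036) = 0.036

0.036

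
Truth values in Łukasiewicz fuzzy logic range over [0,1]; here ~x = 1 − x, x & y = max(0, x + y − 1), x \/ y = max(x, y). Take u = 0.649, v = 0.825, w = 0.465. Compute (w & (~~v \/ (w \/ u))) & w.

~v = 1 − 0.825 = 0.175
~~v = 1 − 0.175 = 0.825
w \/ u = max(0.465, 0.649) = 0.649
~~v \/ (w \/ u) = max(0.825, 0.649) = 0.825
w & (~~v \/ (w \/ u)) = max(0, 0.465 + 0.825 − 1) = max(0, 0.290) = 0.290
(w & (~~v \/ (w \/ u))) & w = max(0, 0.290 + 0.465 − 1) = max(0, -0.245) = 0.000

0.000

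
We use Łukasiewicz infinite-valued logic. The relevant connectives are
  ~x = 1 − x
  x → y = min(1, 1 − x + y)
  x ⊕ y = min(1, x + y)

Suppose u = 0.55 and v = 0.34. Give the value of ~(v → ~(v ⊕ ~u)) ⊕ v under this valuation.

~u = 1 − 0.55 = 0.45
v ⊕ ~u = min(1, 0.34 + 0.45) = min(1, 0.79) = 0.79
~(v ⊕ ~u) = 1 − 0.79 = 0.21
v → ~(v ⊕ ~u) = min(1, 1 − 0.34 + 0.21) = min(1, 0.87) = 0.87
~(v → ~(v ⊕ ~u)) = 1 − 0.87 = 0.13
~(v → ~(v ⊕ ~u)) ⊕ v = min(1, 0.13 + 0.34) = min(1, 0.47) = 0.47

0.47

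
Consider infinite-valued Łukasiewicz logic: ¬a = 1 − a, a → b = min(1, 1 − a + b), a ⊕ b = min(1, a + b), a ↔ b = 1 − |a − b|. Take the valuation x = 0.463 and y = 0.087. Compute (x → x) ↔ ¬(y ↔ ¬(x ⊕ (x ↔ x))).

0.087

x → x = min(1, 1 − 0.463 + 0.463) = min(1, 1.000) = 1.000
x ↔ x = 1 − |0.463 − 0.463| = 1 − 0.000 = 1.000
x ⊕ (x ↔ x) = min(1, 0.463 + 1.000) = min(1, 1.463) = 1.000
¬(x ⊕ (x ↔ x)) = 1 − 1.000 = 0.000
y ↔ ¬(x ⊕ (x ↔ x)) = 1 − |0.087 − 0.000| = 1 − 0.087 = 0.913
¬(y ↔ ¬(x ⊕ (x ↔ x))) = 1 − 0.913 = 0.087
(x → x) ↔ ¬(y ↔ ¬(x ⊕ (x ↔ x))) = 1 − |1.000 − 0.087| = 1 − 0.913 = 0.087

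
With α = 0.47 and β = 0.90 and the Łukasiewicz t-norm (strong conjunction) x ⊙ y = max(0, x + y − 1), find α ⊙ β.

0.37

α ⊙ β = max(0, 0.47 + 0.90 − 1) = max(0, 0.37) = 0.37
For comparison, the Gödel (minimum) t-norm min(x, y) would give 0.47.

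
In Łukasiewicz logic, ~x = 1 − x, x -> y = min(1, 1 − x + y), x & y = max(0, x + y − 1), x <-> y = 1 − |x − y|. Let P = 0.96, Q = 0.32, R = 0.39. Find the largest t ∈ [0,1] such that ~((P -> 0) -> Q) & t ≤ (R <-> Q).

P -> 0 = min(1, 1 − 0.96 + 0.00) = min(1, 0.04) = 0.04
(P -> 0) -> Q = min(1, 1 − 0.04 + 0.32) = min(1, 1.28) = 1.00
~((P -> 0) -> Q) = 1 − 1.00 = 0.00
So the left factor is ~((P -> 0) -> Q) = 0.00.
R <-> Q = 1 − |0.39 − 0.32| = 1 − 0.07 = 0.93
So the right-hand bound is R <-> Q = 0.93.
The residuum of the Łukasiewicz t-norm gives the supremum: min(1, 1 − 0.00 + 0.93).
1 − 0.00 + 0.93 = 1.93, so t = min(1, 1.93) = 1.00.
Check: 0.00 & 1.00 = max(0, 0.00) = 0.00 ≤ 0.93.

1.00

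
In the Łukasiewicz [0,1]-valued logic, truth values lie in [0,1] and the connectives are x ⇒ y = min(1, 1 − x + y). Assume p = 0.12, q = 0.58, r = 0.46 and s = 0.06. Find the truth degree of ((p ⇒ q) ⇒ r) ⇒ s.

p ⇒ q = min(1, 1 − 0.12 + 0.58) = min(1, 1.46) = 1.00
(p ⇒ q) ⇒ r = min(1, 1 − 1.00 + 0.46) = min(1, 0.46) = 0.46
((p ⇒ q) ⇒ r) ⇒ s = min(1, 1 − 0.46 + 0.06) = min(1, 0.60) = 0.60

0.60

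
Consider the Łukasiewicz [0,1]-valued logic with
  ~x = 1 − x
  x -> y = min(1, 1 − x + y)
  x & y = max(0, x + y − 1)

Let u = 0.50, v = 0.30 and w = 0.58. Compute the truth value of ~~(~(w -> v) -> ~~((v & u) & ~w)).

0.72

w -> v = min(1, 1 − 0.58 + 0.30) = min(1, 0.72) = 0.72
~(w -> v) = 1 − 0.72 = 0.28
v & u = max(0, 0.30 + 0.50 − 1) = max(0, -0.20) = 0.00
~w = 1 − 0.58 = 0.42
(v & u) & ~w = max(0, 0.00 + 0.42 − 1) = max(0, -0.58) = 0.00
~((v & u) & ~w) = 1 − 0.00 = 1.00
~~((v & u) & ~w) = 1 − 1.00 = 0.00
~(w -> v) -> ~~((v & u) & ~w) = min(1, 1 − 0.28 + 0.00) = min(1, 0.72) = 0.72
~(~(w -> v) -> ~~((v & u) & ~w)) = 1 − 0.72 = 0.28
~~(~(w -> v) -> ~~((v & u) & ~w)) = 1 − 0.28 = 0.72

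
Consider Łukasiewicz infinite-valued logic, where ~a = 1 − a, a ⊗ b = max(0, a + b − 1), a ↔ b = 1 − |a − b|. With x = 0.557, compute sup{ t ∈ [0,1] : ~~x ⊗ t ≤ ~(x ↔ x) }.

0.443

~x = 1 − 0.557 = 0.443
~~x = 1 − 0.443 = 0.557
So the left factor is ~~x = 0.557.
x ↔ x = 1 − |0.557 − 0.557| = 1 − 0.000 = 1.000
~(x ↔ x) = 1 − 1.000 = 0.000
So the right-hand bound is ~(x ↔ x) = 0.000.
The residuum of the Łukasiewicz t-norm gives the supremum: min(1, 1 − 0.557 + 0.000).
1 − 0.557 + 0.000 = 0.443, so t = min(1, 0.443) = 0.443.
Check: 0.557 ⊗ 0.443 = max(0, 0.000) = 0.000 ≤ 0.000.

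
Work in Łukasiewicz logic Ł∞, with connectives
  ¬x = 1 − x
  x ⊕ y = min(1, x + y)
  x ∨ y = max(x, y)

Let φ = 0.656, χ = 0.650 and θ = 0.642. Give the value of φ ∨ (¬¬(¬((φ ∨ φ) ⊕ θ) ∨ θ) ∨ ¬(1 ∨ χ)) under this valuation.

φ ∨ φ = max(0.656, 0.656) = 0.656
(φ ∨ φ) ⊕ θ = min(1, 0.656 + 0.642) = min(1, 1.298) = 1.000
¬((φ ∨ φ) ⊕ θ) = 1 − 1.000 = 0.000
¬((φ ∨ φ) ⊕ θ) ∨ θ = max(0.000, 0.642) = 0.642
¬(¬((φ ∨ φ) ⊕ θ) ∨ θ) = 1 − 0.642 = 0.358
¬¬(¬((φ ∨ φ) ⊕ θ) ∨ θ) = 1 − 0.358 = 0.642
1 ∨ χ = max(1.000, 0.650) = 1.000
¬(1 ∨ χ) = 1 − 1.000 = 0.000
¬¬(¬((φ ∨ φ) ⊕ θ) ∨ θ) ∨ ¬(1 ∨ χ) = max(0.642, 0.000) = 0.642
φ ∨ (¬¬(¬((φ ∨ φ) ⊕ θ) ∨ θ) ∨ ¬(1 ∨ χ)) = max(0.656, 0.642) = 0.656

0.656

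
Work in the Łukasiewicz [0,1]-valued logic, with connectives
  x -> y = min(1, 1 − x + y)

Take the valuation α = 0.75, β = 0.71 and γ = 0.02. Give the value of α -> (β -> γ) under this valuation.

0.56

β -> γ = min(1, 1 − 0.71 + 0.02) = min(1, 0.31) = 0.31
α -> (β -> γ) = min(1, 1 − 0.75 + 0.31) = min(1, 0.56) = 0.56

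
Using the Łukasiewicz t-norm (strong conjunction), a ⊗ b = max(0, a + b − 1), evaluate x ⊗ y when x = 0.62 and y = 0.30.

x ⊗ y = max(0, 0.62 + 0.30 − 1) = max(0, -0.08) = 0.00
For comparison, the Gödel (minimum) t-norm min(a, b) would give 0.30.

0.00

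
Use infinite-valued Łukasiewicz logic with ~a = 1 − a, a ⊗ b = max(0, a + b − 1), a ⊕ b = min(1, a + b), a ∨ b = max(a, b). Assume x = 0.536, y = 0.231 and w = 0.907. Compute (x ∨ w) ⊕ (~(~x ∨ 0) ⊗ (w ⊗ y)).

0.907

x ∨ w = max(0.536, 0.907) = 0.907
~x = 1 − 0.536 = 0.464
~x ∨ 0 = max(0.464, 0.000) = 0.464
~(~x ∨ 0) = 1 − 0.464 = 0.536
w ⊗ y = max(0, 0.907 + 0.231 − 1) = max(0, 0.138) = 0.138
~(~x ∨ 0) ⊗ (w ⊗ y) = max(0, 0.536 + 0.138 − 1) = max(0, -0.326) = 0.000
(x ∨ w) ⊕ (~(~x ∨ 0) ⊗ (w ⊗ y)) = min(1, 0.907 + 0.000) = min(1, 0.907) = 0.907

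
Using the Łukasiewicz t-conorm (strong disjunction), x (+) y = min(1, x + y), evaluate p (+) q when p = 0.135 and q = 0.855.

0.990

p (+) q = min(1, 0.135 + 0.855) = min(1, 0.990) = 0.990
For comparison, the Gödel t-conorm max(x, y) would give 0.855.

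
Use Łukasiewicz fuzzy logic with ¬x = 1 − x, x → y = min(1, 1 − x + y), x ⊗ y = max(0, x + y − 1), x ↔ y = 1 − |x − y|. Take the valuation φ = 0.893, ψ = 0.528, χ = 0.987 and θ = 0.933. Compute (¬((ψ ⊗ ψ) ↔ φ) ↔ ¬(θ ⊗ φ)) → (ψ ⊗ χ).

1.000

ψ ⊗ ψ = max(0, 0.528 + 0.528 − 1) = max(0, 0.056) = 0.056
(ψ ⊗ ψ) ↔ φ = 1 − |0.056 − 0.893| = 1 − 0.837 = 0.163
¬((ψ ⊗ ψ) ↔ φ) = 1 − 0.163 = 0.837
θ ⊗ φ = max(0, 0.933 + 0.893 − 1) = max(0, 0.826) = 0.826
¬(θ ⊗ φ) = 1 − 0.826 = 0.174
¬((ψ ⊗ ψ) ↔ φ) ↔ ¬(θ ⊗ φ) = 1 − |0.837 − 0.174| = 1 − 0.663 = 0.337
ψ ⊗ χ = max(0, 0.528 + 0.987 − 1) = max(0, 0.515) = 0.515
(¬((ψ ⊗ ψ) ↔ φ) ↔ ¬(θ ⊗ φ)) → (ψ ⊗ χ) = min(1, 1 − 0.337 + 0.515) = min(1, 1.178) = 1.000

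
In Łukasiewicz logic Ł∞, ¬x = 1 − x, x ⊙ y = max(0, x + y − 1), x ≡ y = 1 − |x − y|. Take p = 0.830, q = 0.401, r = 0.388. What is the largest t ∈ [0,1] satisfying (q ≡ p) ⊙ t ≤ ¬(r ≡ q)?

q ≡ p = 1 − |0.401 − 0.830| = 1 − 0.429 = 0.571
So the left factor is q ≡ p = 0.571.
r ≡ q = 1 − |0.388 − 0.401| = 1 − 0.013 = 0.987
¬(r ≡ q) = 1 − 0.987 = 0.013
So the right-hand bound is ¬(r ≡ q) = 0.013.
The residuum of the Łukasiewicz t-norm gives the supremum: min(1, 1 − 0.571 + 0.013).
1 − 0.571 + 0.013 = 0.442, so t = min(1, 0.442) = 0.442.
Check: 0.571 ⊙ 0.442 = max(0, 0.013) = 0.013 ≤ 0.013.

0.442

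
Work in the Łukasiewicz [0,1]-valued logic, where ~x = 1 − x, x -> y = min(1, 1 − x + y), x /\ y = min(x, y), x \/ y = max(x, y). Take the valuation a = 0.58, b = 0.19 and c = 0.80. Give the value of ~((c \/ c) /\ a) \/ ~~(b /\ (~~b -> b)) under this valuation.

c \/ c = max(0.80, 0.80) = 0.80
(c \/ c) /\ a = min(0.80, 0.58) = 0.58
~((c \/ c) /\ a) = 1 − 0.58 = 0.42
~b = 1 − 0.19 = 0.81
~~b = 1 − 0.81 = 0.19
~~b -> b = min(1, 1 − 0.19 + 0.19) = min(1, 1.00) = 1.00
b /\ (~~b -> b) = min(0.19, 1.00) = 0.19
~(b /\ (~~b -> b)) = 1 − 0.19 = 0.81
~~(b /\ (~~b -> b)) = 1 − 0.81 = 0.19
~((c \/ c) /\ a) \/ ~~(b /\ (~~b -> b)) = max(0.42, 0.19) = 0.42

0.42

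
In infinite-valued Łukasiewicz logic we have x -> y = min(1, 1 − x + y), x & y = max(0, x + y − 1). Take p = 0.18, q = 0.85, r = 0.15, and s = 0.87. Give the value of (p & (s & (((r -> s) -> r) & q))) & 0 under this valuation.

0.00

r -> s = min(1, 1 − 0.15 + 0.87) = min(1, 1.72) = 1.00
(r -> s) -> r = min(1, 1 − 1.00 + 0.15) = min(1, 0.15) = 0.15
((r -> s) -> r) & q = max(0, 0.15 + 0.85 − 1) = max(0, 0.00) = 0.00
s & (((r -> s) -> r) & q) = max(0, 0.87 + 0.00 − 1) = max(0, -0.13) = 0.00
p & (s & (((r -> s) -> r) & q)) = max(0, 0.18 + 0.00 − 1) = max(0, -0.82) = 0.00
(p & (s & (((r -> s) -> r) & q))) & 0 = max(0, 0.00 + 0.00 − 1) = max(0, -1.00) = 0.00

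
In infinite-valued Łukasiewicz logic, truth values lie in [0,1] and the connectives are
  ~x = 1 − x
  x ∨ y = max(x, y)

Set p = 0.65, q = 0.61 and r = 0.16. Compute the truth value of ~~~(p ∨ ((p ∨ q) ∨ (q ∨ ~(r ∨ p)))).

0.35

p ∨ q = max(0.65, 0.61) = 0.65
r ∨ p = max(0.16, 0.65) = 0.65
~(r ∨ p) = 1 − 0.65 = 0.35
q ∨ ~(r ∨ p) = max(0.61, 0.35) = 0.61
(p ∨ q) ∨ (q ∨ ~(r ∨ p)) = max(0.65, 0.61) = 0.65
p ∨ ((p ∨ q) ∨ (q ∨ ~(r ∨ p))) = max(0.65, 0.65) = 0.65
~(p ∨ ((p ∨ q) ∨ (q ∨ ~(r ∨ p)))) = 1 − 0.65 = 0.35
~~(p ∨ ((p ∨ q) ∨ (q ∨ ~(r ∨ p)))) = 1 − 0.35 = 0.65
~~~(p ∨ ((p ∨ q) ∨ (q ∨ ~(r ∨ p)))) = 1 − 0.65 = 0.35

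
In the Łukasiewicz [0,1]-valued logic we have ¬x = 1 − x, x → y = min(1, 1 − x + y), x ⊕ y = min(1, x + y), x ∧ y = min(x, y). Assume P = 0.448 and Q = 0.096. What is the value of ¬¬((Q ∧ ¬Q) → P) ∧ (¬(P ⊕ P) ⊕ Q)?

0.200

¬Q = 1 − 0.096 = 0.904
Q ∧ ¬Q = min(0.096, 0.904) = 0.096
(Q ∧ ¬Q) → P = min(1, 1 − 0.096 + 0.448) = min(1, 1.352) = 1.000
¬((Q ∧ ¬Q) → P) = 1 − 1.000 = 0.000
¬¬((Q ∧ ¬Q) → P) = 1 − 0.000 = 1.000
P ⊕ P = min(1, 0.448 + 0.448) = min(1, 0.896) = 0.896
¬(P ⊕ P) = 1 − 0.896 = 0.104
¬(P ⊕ P) ⊕ Q = min(1, 0.104 + 0.096) = min(1, 0.200) = 0.200
¬¬((Q ∧ ¬Q) → P) ∧ (¬(P ⊕ P) ⊕ Q) = min(1.000, 0.200) = 0.200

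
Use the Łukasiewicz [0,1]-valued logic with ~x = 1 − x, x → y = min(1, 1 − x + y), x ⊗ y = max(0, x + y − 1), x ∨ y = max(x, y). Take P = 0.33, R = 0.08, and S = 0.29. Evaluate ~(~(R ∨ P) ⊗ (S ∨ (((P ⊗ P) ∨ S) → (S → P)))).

0.33

R ∨ P = max(0.08, 0.33) = 0.33
~(R ∨ P) = 1 − 0.33 = 0.67
P ⊗ P = max(0, 0.33 + 0.33 − 1) = max(0, -0.34) = 0.00
(P ⊗ P) ∨ S = max(0.00, 0.29) = 0.29
S → P = min(1, 1 − 0.29 + 0.33) = min(1, 1.04) = 1.00
((P ⊗ P) ∨ S) → (S → P) = min(1, 1 − 0.29 + 1.00) = min(1, 1.71) = 1.00
S ∨ (((P ⊗ P) ∨ S) → (S → P)) = max(0.29, 1.00) = 1.00
~(R ∨ P) ⊗ (S ∨ (((P ⊗ P) ∨ S) → (S → P))) = max(0, 0.67 + 1.00 − 1) = max(0, 0.67) = 0.67
~(~(R ∨ P) ⊗ (S ∨ (((P ⊗ P) ∨ S) → (S → P)))) = 1 − 0.67 = 0.33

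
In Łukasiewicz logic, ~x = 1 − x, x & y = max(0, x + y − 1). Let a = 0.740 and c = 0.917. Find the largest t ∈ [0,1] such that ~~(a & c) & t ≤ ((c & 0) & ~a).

a & c = max(0, 0.740 + 0.917 − 1) = max(0, 0.657) = 0.657
~(a & c) = 1 − 0.657 = 0.343
~~(a & c) = 1 − 0.343 = 0.657
So the left factor is ~~(a & c) = 0.657.
c & 0 = max(0, 0.917 + 0.000 − 1) = max(0, -0.083) = 0.000
~a = 1 − 0.740 = 0.260
(c & 0) & ~a = max(0, 0.000 + 0.260 − 1) = max(0, -0.740) = 0.000
So the right-hand bound is (c & 0) & ~a = 0.000.
The residuum of the Łukasiewicz t-norm gives the supremum: min(1, 1 − 0.657 + 0.000).
1 − 0.657 + 0.000 = 0.343, so t = min(1, 0.343) = 0.343.
Check: 0.657 & 0.343 = max(0, 0.000) = 0.000 ≤ 0.000.

0.343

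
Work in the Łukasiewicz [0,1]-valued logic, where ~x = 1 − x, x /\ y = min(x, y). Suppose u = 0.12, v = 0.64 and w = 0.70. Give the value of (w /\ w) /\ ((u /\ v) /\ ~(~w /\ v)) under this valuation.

0.12

w /\ w = min(0.70, 0.70) = 0.70
u /\ v = min(0.12, 0.64) = 0.12
~w = 1 − 0.70 = 0.30
~w /\ v = min(0.30, 0.64) = 0.30
~(~w /\ v) = 1 − 0.30 = 0.70
(u /\ v) /\ ~(~w /\ v) = min(0.12, 0.70) = 0.12
(w /\ w) /\ ((u /\ v) /\ ~(~w /\ v)) = min(0.70, 0.12) = 0.12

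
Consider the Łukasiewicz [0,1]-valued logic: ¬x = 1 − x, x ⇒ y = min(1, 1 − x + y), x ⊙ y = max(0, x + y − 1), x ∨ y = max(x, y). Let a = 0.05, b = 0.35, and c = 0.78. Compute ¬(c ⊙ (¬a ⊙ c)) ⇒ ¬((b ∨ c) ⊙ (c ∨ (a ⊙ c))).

¬a = 1 − 0.05 = 0.95
¬a ⊙ c = max(0, 0.95 + 0.78 − 1) = max(0, 0.73) = 0.73
c ⊙ (¬a ⊙ c) = max(0, 0.78 + 0.73 − 1) = max(0, 0.51) = 0.51
¬(c ⊙ (¬a ⊙ c)) = 1 − 0.51 = 0.49
b ∨ c = max(0.35, 0.78) = 0.78
a ⊙ c = max(0, 0.05 + 0.78 − 1) = max(0, -0.17) = 0.00
c ∨ (a ⊙ c) = max(0.78, 0.00) = 0.78
(b ∨ c) ⊙ (c ∨ (a ⊙ c)) = max(0, 0.78 + 0.78 − 1) = max(0, 0.56) = 0.56
¬((b ∨ c) ⊙ (c ∨ (a ⊙ c))) = 1 − 0.56 = 0.44
¬(c ⊙ (¬a ⊙ c)) ⇒ ¬((b ∨ c) ⊙ (c ∨ (a ⊙ c))) = min(1, 1 − 0.49 + 0.44) = min(1, 0.95) = 0.95

0.95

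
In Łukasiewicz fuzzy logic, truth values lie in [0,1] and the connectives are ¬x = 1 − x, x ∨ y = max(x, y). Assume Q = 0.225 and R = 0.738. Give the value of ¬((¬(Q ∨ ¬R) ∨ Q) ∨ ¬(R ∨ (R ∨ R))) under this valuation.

¬R = 1 − 0.738 = 0.262
Q ∨ ¬R = max(0.225, 0.262) = 0.262
¬(Q ∨ ¬R) = 1 − 0.262 = 0.738
¬(Q ∨ ¬R) ∨ Q = max(0.738, 0.225) = 0.738
R ∨ R = max(0.738, 0.738) = 0.738
R ∨ (R ∨ R) = max(0.738, 0.738) = 0.738
¬(R ∨ (R ∨ R)) = 1 − 0.738 = 0.262
(¬(Q ∨ ¬R) ∨ Q) ∨ ¬(R ∨ (R ∨ R)) = max(0.738, 0.262) = 0.738
¬((¬(Q ∨ ¬R) ∨ Q) ∨ ¬(R ∨ (R ∨ R))) = 1 − 0.738 = 0.262

0.262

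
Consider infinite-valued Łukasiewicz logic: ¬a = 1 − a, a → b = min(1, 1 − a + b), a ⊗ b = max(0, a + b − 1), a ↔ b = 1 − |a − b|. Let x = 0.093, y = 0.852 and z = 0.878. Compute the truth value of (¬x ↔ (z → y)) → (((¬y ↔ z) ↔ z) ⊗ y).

¬x = 1 − 0.093 = 0.907
z → y = min(1, 1 − 0.878 + 0.852) = min(1, 0.974) = 0.974
¬x ↔ (z → y) = 1 − |0.907 − 0.974| = 1 − 0.067 = 0.933
¬y = 1 − 0.852 = 0.148
¬y ↔ z = 1 − |0.148 − 0.878| = 1 − 0.730 = 0.270
(¬y ↔ z) ↔ z = 1 − |0.270 − 0.878| = 1 − 0.608 = 0.392
((¬y ↔ z) ↔ z) ⊗ y = max(0, 0.392 + 0.852 − 1) = max(0, 0.244) = 0.244
(¬x ↔ (z → y)) → (((¬y ↔ z) ↔ z) ⊗ y) = min(1, 1 − 0.933 + 0.244) = min(1, 0.311) = 0.311

0.311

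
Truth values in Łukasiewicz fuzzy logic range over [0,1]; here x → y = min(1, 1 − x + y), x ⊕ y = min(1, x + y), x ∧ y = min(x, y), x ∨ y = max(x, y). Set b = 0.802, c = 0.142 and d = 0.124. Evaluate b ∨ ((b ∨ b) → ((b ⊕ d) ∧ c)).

b ∨ b = max(0.802, 0.802) = 0.802
b ⊕ d = min(1, 0.802 + 0.124) = min(1, 0.926) = 0.926
(b ⊕ d) ∧ c = min(0.926, 0.142) = 0.142
(b ∨ b) → ((b ⊕ d) ∧ c) = min(1, 1 − 0.802 + 0.142) = min(1, 0.340) = 0.340
b ∨ ((b ∨ b) → ((b ⊕ d) ∧ c)) = max(0.802, 0.340) = 0.802

0.802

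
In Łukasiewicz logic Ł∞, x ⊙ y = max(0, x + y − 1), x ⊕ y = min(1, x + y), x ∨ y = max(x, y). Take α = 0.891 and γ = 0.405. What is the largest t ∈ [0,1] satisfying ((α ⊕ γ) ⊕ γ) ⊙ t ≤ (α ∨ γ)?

0.891

α ⊕ γ = min(1, 0.891 + 0.405) = min(1, 1.296) = 1.000
(α ⊕ γ) ⊕ γ = min(1, 1.000 + 0.405) = min(1, 1.405) = 1.000
So the left factor is (α ⊕ γ) ⊕ γ = 1.000.
α ∨ γ = max(0.891, 0.405) = 0.891
So the right-hand bound is α ∨ γ = 0.891.
The residuum of the Łukasiewicz t-norm gives the supremum: min(1, 1 − 1.000 + 0.891).
1 − 1.000 + 0.891 = 0.891, so t = min(1, 0.891) = 0.891.
Check: 1.000 ⊙ 0.891 = max(0, 0.891) = 0.891 ≤ 0.891.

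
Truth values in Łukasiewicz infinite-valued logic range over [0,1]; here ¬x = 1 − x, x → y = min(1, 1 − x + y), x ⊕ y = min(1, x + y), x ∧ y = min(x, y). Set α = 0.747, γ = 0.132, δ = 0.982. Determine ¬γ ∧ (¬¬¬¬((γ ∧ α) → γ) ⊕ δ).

¬γ = 1 − 0.132 = 0.868
γ ∧ α = min(0.132, 0.747) = 0.132
(γ ∧ α) → γ = min(1, 1 − 0.132 + 0.132) = min(1, 1.000) = 1.000
¬((γ ∧ α) → γ) = 1 − 1.000 = 0.000
¬¬((γ ∧ α) → γ) = 1 − 0.000 = 1.000
¬¬¬((γ ∧ α) → γ) = 1 − 1.000 = 0.000
¬¬¬¬((γ ∧ α) → γ) = 1 − 0.000 = 1.000
¬¬¬¬((γ ∧ α) → γ) ⊕ δ = min(1, 1.000 + 0.982) = min(1, 1.982) = 1.000
¬γ ∧ (¬¬¬¬((γ ∧ α) → γ) ⊕ δ) = min(0.868, 1.000) = 0.868

0.868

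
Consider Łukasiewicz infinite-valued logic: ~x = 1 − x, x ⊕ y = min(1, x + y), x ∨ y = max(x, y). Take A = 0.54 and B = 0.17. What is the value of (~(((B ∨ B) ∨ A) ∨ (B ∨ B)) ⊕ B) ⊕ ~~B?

0.80

B ∨ B = max(0.17, 0.17) = 0.17
(B ∨ B) ∨ A = max(0.17, 0.54) = 0.54
((B ∨ B) ∨ A) ∨ (B ∨ B) = max(0.54, 0.17) = 0.54
~(((B ∨ B) ∨ A) ∨ (B ∨ B)) = 1 − 0.54 = 0.46
~(((B ∨ B) ∨ A) ∨ (B ∨ B)) ⊕ B = min(1, 0.46 + 0.17) = min(1, 0.63) = 0.63
~B = 1 − 0.17 = 0.83
~~B = 1 − 0.83 = 0.17
(~(((B ∨ B) ∨ A) ∨ (B ∨ B)) ⊕ B) ⊕ ~~B = min(1, 0.63 + 0.17) = min(1, 0.80) = 0.80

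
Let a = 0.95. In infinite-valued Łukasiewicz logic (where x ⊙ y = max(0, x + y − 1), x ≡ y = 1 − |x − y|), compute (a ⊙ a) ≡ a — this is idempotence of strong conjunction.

a ⊙ a = max(0, 0.95 + 0.95 − 1) = max(0, 0.90) = 0.90
(a ⊙ a) ≡ a = 1 − |0.90 − 0.95| = 1 − 0.05 = 0.95
(The value 0.95 < 1 shows this instance is not satisfied; fails in Ł∞ since a ⊗ a = max(0, 2a−1) ≠ a in general.)

0.95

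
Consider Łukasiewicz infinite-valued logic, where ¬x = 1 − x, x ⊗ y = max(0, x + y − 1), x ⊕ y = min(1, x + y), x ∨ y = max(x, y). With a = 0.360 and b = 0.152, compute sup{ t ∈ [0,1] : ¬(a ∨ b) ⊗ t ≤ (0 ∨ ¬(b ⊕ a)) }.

a ∨ b = max(0.360, 0.152) = 0.360
¬(a ∨ b) = 1 − 0.360 = 0.640
So the left factor is ¬(a ∨ b) = 0.640.
b ⊕ a = min(1, 0.152 + 0.360) = min(1, 0.512) = 0.512
¬(b ⊕ a) = 1 − 0.512 = 0.488
0 ∨ ¬(b ⊕ a) = max(0.000, 0.488) = 0.488
So the right-hand bound is 0 ∨ ¬(b ⊕ a) = 0.488.
The residuum of the Łukasiewicz t-norm gives the supremum: min(1, 1 − 0.640 + 0.488).
1 − 0.640 + 0.488 = 0.848, so t = min(1, 0.848) = 0.848.
Check: 0.640 ⊗ 0.848 = max(0, 0.488) = 0.488 ≤ 0.488.

0.848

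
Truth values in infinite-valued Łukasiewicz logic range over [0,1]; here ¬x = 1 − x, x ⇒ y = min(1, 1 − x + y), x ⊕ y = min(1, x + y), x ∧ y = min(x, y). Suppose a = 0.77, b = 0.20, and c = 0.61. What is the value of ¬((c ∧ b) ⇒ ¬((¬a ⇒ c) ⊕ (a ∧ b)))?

c ∧ b = min(0.61, 0.20) = 0.20
¬a = 1 − 0.77 = 0.23
¬a ⇒ c = min(1, 1 − 0.23 + 0.61) = min(1, 1.38) = 1.00
a ∧ b = min(0.77, 0.20) = 0.20
(¬a ⇒ c) ⊕ (a ∧ b) = min(1, 1.00 + 0.20) = min(1, 1.20) = 1.00
¬((¬a ⇒ c) ⊕ (a ∧ b)) = 1 − 1.00 = 0.00
(c ∧ b) ⇒ ¬((¬a ⇒ c) ⊕ (a ∧ b)) = min(1, 1 − 0.20 + 0.00) = min(1, 0.80) = 0.80
¬((c ∧ b) ⇒ ¬((¬a ⇒ c) ⊕ (a ∧ b))) = 1 − 0.80 = 0.20

0.20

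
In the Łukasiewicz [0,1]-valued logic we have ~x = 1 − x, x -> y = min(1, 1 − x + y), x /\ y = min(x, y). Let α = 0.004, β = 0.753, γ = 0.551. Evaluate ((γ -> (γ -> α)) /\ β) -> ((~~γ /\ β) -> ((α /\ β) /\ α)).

γ -> α = min(1, 1 − 0.551 + 0.004) = min(1, 0.453) = 0.453
γ -> (γ -> α) = min(1, 1 − 0.551 + 0.453) = min(1, 0.902) = 0.902
(γ -> (γ -> α)) /\ β = min(0.902, 0.753) = 0.753
~γ = 1 − 0.551 = 0.449
~~γ = 1 − 0.449 = 0.551
~~γ /\ β = min(0.551, 0.753) = 0.551
α /\ β = min(0.004, 0.753) = 0.004
(α /\ β) /\ α = min(0.004, 0.004) = 0.004
(~~γ /\ β) -> ((α /\ β) /\ α) = min(1, 1 − 0.551 + 0.004) = min(1, 0.453) = 0.453
((γ -> (γ -> α)) /\ β) -> ((~~γ /\ β) -> ((α /\ β) /\ α)) = min(1, 1 − 0.753 + 0.453) = min(1, 0.700) = 0.700

0.700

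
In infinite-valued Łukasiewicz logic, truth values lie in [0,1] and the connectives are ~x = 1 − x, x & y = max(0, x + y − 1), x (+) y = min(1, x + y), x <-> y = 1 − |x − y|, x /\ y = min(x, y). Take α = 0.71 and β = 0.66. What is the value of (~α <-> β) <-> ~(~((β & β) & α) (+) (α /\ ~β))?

~α = 1 − 0.71 = 0.29
~α <-> β = 1 − |0.29 − 0.66| = 1 − 0.37 = 0.63
β & β = max(0, 0.66 + 0.66 − 1) = max(0, 0.32) = 0.32
(β & β) & α = max(0, 0.32 + 0.71 − 1) = max(0, 0.03) = 0.03
~((β & β) & α) = 1 − 0.03 = 0.97
~β = 1 − 0.66 = 0.34
α /\ ~β = min(0.71, 0.34) = 0.34
~((β & β) & α) (+) (α /\ ~β) = min(1, 0.97 + 0.34) = min(1, 1.31) = 1.00
~(~((β & β) & α) (+) (α /\ ~β)) = 1 − 1.00 = 0.00
(~α <-> β) <-> ~(~((β & β) & α) (+) (α /\ ~β)) = 1 − |0.63 − 0.00| = 1 − 0.63 = 0.37

0.37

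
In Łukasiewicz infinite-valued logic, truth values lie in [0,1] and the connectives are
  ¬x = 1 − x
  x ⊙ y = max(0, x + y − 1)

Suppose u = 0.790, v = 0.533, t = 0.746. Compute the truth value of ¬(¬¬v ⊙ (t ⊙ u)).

¬v = 1 − 0.533 = 0.467
¬¬v = 1 − 0.467 = 0.533
t ⊙ u = max(0, 0.746 + 0.790 − 1) = max(0, 0.536) = 0.536
¬¬v ⊙ (t ⊙ u) = max(0, 0.533 + 0.536 − 1) = max(0, 0.069) = 0.069
¬(¬¬v ⊙ (t ⊙ u)) = 1 − 0.069 = 0.931

0.931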